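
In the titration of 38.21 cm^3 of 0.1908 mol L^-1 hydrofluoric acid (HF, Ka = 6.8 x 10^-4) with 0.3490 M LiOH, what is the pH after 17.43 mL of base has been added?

Initial n(HF) = 0.1908 x 0.03821 = 0.007290 mol.
n(LiOH) added = 0.3490 x 0.01743 = 0.006083 mol, converting that many moles of HF to F-.
Remaining n(HF) = 0.001207 mol; n(F-) = 0.006083 mol.
By Henderson-Hasselbalch, pH = pKa + log([A^-]/[HA]) = 3.17 + log(0.006083/0.001207) = 3.17 + (+0.70) = 3.87.

3.87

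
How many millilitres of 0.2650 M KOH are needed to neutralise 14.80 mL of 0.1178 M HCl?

6.58 mL

n(HCl) = 0.1178 mol/L x 0.01480 L = 0.001743 mol.
At equivalence n(KOH) = n(HCl) = 0.001743 mol.
V(KOH) = 0.001743 / 0.2650 = 0.006579 L = 6.58 mL.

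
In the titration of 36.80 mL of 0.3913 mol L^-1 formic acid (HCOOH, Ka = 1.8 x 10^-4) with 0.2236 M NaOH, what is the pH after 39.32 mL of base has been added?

3.94

Initial n(HCOOH) = 0.3913 x 0.03680 = 0.01440 mol.
n(NaOH) added = 0.2236 x 0.03932 = 0.008792 mol, converting that many moles of HCOOH to HCOO-.
Remaining n(HCOOH) = 0.005608 mol; n(HCOO-) = 0.008792 mol.
By Henderson-Hasselbalch, pH = pKa + log([A^-]/[HA]) = 3.74 + log(0.008792/0.005608) = 3.74 + (+0.20) = 3.94.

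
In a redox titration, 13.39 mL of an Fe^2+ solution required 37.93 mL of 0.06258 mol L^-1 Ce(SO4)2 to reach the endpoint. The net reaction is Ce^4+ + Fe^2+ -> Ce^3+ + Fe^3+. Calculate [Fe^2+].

0.177 M

n(Ce(SO4)2) = 0.06258 x 0.03793 = 0.002374 mol.
From the balanced equation, 1 mol Ce(SO4)2 reacts with 1 mol Fe^2+, so n(Fe^2+) = 0.002374 x 1/1 = 0.002374 mol.
[Fe^2+] = 0.002374 / 0.01339 L = 0.177 M.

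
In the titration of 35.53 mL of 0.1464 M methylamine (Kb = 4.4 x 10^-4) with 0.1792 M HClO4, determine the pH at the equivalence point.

n(CH3NH2) = 0.1464 x 0.03553 = 0.005202 mol; V(HClO4) at equivalence = 0.005202/0.1792 = 0.02903 L.
At equivalence the base is fully converted to CH3NH3+; total volume = 0.06456 L, so [CH3NH3+] = 0.005202/0.06456 = 0.08057 M.
Ka(CH3NH3+) = Kw/Kb = 1.0e-14 / 4.4 x 10^-4 = 2.27e-11.
[H^+] = sqrt(Ka x [CH3NH3+]) = sqrt(2.27e-11 x 0.08057) = 1.35e-6 M.
pH = -log(1.35e-6) = 5.87.

5.87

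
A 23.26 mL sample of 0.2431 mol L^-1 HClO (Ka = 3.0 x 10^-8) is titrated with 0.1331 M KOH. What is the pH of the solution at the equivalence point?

10.23

n(HClO) = 0.2431 x 0.02326 = 0.005655 mol; V(KOH) at equivalence = 0.005655/0.1331 = 0.04248 L.
At equivalence all the acid is converted to ClO-; total volume = 0.02326 + 0.04248 = 0.06574 L, so [ClO-] = 0.005655/0.06574 = 0.08601 M.
Kb = Kw/Ka = 1.0e-14 / 3.0 x 10^-8 = 3.33e-7.
[OH^-] = sqrt(Kb x [ClO-]) = sqrt(3.33e-7 x 0.08601) = 0.000169 M.
pOH = 3.77, so pH = 14.00 - 3.77 = 10.23.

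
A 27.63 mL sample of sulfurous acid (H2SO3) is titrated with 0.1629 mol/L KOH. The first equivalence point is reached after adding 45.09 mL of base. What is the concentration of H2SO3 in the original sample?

n(KOH) = 0.1629 x 0.04509 = 0.007345 mol.
At the first equivalence point, 1 mol OH^- react per mol H2SO3, so n(H2SO3) = 0.007345 / 1 = 0.007345 mol.
[H2SO3] = 0.007345 / 0.02763 L = 0.266 M.

0.266 M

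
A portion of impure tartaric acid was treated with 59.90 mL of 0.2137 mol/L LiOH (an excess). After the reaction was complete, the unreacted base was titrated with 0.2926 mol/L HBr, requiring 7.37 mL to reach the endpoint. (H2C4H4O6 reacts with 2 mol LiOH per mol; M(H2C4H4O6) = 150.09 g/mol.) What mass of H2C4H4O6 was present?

Total n(LiOH) added = 0.2137 x 0.05990 = 0.01280 mol.
n(HBr) used = 0.2926 x 0.007370 = 0.002156 mol, which equals the excess n(LiOH).
So n(LiOH) consumed by the sample = 0.01280 - 0.002156 = 0.01064 mol.
n(H2C4H4O6) = 0.01064 / 2 = 0.005322 mol.
mass = 0.005322 mol x 150.09 g/mol = 0.799 g.

0.799 g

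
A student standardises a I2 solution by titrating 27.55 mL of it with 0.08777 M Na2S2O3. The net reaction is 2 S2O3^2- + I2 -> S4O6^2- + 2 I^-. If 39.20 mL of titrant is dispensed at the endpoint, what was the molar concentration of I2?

0.0624 M

n(Na2S2O3) = 0.08777 x 0.03920 = 0.003441 mol.
From the balanced equation, 2 mol Na2S2O3 reacts with 1 mol I2, so n(I2) = 0.003441 x 1/2 = 0.001720 mol.
[I2] = 0.001720 / 0.02755 L = 0.0624 M.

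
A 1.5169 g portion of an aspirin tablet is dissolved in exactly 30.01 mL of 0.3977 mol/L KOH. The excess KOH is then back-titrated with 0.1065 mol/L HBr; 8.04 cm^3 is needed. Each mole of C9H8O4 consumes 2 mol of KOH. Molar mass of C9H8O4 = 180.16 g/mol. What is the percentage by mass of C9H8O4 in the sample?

65.8%

Total n(KOH) added = 0.3977 x 0.03001 = 0.01193 mol.
n(HBr) used = 0.1065 x 0.008040 = 0.0008563 mol, which equals the excess n(KOH).
So n(KOH) consumed by the sample = 0.01193 - 0.0008563 = 0.01108 mol.
n(C9H8O4) = 0.01108 / 2 = 0.005539 mol.
mass C9H8O4 = 0.005539 x 180.16 = 0.9980 g, so %C9H8O4 = 0.9980/1.5169 x 100 = 65.8%.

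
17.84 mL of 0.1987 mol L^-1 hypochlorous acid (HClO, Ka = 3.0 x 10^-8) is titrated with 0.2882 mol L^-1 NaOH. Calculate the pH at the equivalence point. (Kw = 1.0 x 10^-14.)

n(HClO) = 0.1987 x 0.01784 = 0.003545 mol; V(NaOH) at equivalence = 0.003545/0.2882 = 0.01230 L.
At equivalence all the acid is converted to ClO-; total volume = 0.01784 + 0.01230 = 0.03014 L, so [ClO-] = 0.003545/0.03014 = 0.1176 M.
Kb = Kw/Ka = 1.0e-14 / 3.0 x 10^-8 = 3.33e-7.
[OH^-] = sqrt(Kb x [ClO-]) = sqrt(3.33e-7 x 0.1176) = 0.000198 M.
pOH = 3.70, so pH = 14.00 - 3.70 = 10.30.

10.30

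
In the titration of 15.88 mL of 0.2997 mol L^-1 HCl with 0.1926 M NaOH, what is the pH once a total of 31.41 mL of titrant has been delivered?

n(acid) = 0.2997 x 0.01588 = 0.004759 mol; n(NaOH) added = 0.1926 x 0.03141 = 0.006050 mol.
Base is in excess by 0.006050 - 0.004759 = 0.001290 mol in a total volume of 0.04729 L.
[OH^-] = 0.001290/0.04729 = 0.02729 M, so pOH = 1.56 and pH = 14.00 - 1.56 = 12.44.

12.44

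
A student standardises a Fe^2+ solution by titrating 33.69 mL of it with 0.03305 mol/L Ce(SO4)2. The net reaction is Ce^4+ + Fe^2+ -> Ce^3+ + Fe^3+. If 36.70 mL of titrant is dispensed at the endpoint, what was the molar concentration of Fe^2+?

n(Ce(SO4)2) = 0.03305 x 0.03670 = 0.001213 mol.
From the balanced equation, 1 mol Ce(SO4)2 reacts with 1 mol Fe^2+, so n(Fe^2+) = 0.001213 x 1/1 = 0.001213 mol.
[Fe^2+] = 0.001213 / 0.03369 L = 0.0360 M.

0.0360 M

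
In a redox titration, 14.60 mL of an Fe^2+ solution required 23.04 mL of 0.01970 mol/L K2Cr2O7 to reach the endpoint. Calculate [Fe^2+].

0.187 M

n(K2Cr2O7) = 0.01970 x 0.02304 = 0.0004539 mol.
From the balanced equation, 1 mol K2Cr2O7 reacts with 6 mol Fe^2+, so n(Fe^2+) = 0.0004539 x 6/1 = 0.002723 mol.
[Fe^2+] = 0.002723 / 0.01460 L = 0.187 M.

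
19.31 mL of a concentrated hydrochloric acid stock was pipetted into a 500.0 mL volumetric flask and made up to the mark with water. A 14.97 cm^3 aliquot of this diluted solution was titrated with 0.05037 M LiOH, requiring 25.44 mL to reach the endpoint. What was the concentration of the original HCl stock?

n(LiOH) = 0.05037 x 0.02544 = 0.001281 mol.
n(HCl) in the aliquot = 0.001281 mol.
[diluted HCl] = 0.001281 / 0.01497 = 0.08560 M.
Dilution factor = 500.0/19.31 = 25.89, so [stock] = 0.08560 x 25.89 = 2.22 M.

2.22 M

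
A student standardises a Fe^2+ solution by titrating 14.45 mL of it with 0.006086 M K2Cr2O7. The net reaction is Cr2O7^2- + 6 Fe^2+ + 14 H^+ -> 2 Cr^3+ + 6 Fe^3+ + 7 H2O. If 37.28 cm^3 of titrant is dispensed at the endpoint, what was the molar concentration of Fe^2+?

0.0942 M

n(K2Cr2O7) = 0.006086 x 0.03728 = 0.0002269 mol.
From the balanced equation, 1 mol K2Cr2O7 reacts with 6 mol Fe^2+, so n(Fe^2+) = 0.0002269 x 6/1 = 0.001361 mol.
[Fe^2+] = 0.001361 / 0.01445 L = 0.0942 M.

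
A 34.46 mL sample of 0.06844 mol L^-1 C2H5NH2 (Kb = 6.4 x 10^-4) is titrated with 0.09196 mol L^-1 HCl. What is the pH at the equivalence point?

6.11

n(C2H5NH2) = 0.06844 x 0.03446 = 0.002358 mol; V(HCl) at equivalence = 0.002358/0.09196 = 0.02565 L.
At equivalence the base is fully converted to C2H5NH3+; total volume = 0.06011 L, so [C2H5NH3+] = 0.002358/0.06011 = 0.03924 M.
Ka(C2H5NH3+) = Kw/Kb = 1.0e-14 / 6.4 x 10^-4 = 1.56e-11.
[H^+] = sqrt(Ka x [C2H5NH3+]) = sqrt(1.56e-11 x 0.03924) = 7.83e-7 M.
pH = -log(7.83e-7) = 6.11.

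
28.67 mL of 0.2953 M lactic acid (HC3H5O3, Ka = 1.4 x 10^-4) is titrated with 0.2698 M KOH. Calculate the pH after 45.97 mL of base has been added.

12.72

n(acid) = 0.2953 x 0.02867 = 0.008466 mol; n(KOH) added = 0.2698 x 0.04597 = 0.01240 mol.
Base is in excess by 0.01240 - 0.008466 = 0.003936 mol in a total volume of 0.07464 L.
[OH^-] = 0.003936/0.07464 = 0.05274 M, so pOH = 1.28 and pH = 14.00 - 1.28 = 12.72.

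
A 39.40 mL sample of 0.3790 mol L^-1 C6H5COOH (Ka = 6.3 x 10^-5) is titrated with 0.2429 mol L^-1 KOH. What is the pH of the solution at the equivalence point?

8.69

n(C6H5COOH) = 0.3790 x 0.03940 = 0.01493 mol; V(KOH) at equivalence = 0.01493/0.2429 = 0.06148 L.
At equivalence all the acid is converted to C6H5COO-; total volume = 0.03940 + 0.06148 = 0.1009 L, so [C6H5COO-] = 0.01493/0.1009 = 0.1480 M.
Kb = Kw/Ka = 1.0e-14 / 6.3 x 10^-5 = 1.59e-10.
[OH^-] = sqrt(Kb x [C6H5COO-]) = sqrt(1.59e-10 x 0.1480) = 4.85e-6 M.
pOH = 5.31, so pH = 14.00 - 5.31 = 8.69.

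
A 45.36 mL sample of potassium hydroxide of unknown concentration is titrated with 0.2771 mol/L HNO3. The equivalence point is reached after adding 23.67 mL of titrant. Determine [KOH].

n(HNO3) delivered = 0.2771 x 0.02367 = 0.006559 mol.
For a 1:1 reaction, n(KOH) = 0.006559 mol.
[KOH] = 0.006559 mol / 0.04536 L = 0.145 M.

0.145 M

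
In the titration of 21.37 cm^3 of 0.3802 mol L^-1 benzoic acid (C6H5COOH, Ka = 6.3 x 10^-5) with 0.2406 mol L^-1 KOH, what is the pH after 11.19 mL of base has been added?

Initial n(C6H5COOH) = 0.3802 x 0.02137 = 0.008125 mol.
n(KOH) added = 0.2406 x 0.01119 = 0.002692 mol, converting that many moles of C6H5COOH to C6H5COO-.
Remaining n(C6H5COOH) = 0.005433 mol; n(C6H5COO-) = 0.002692 mol.
By Henderson-Hasselbalch, pH = pKa + log([A^-]/[HA]) = 4.20 + log(0.002692/0.005433) = 4.20 + (-0.30) = 3.90.

3.90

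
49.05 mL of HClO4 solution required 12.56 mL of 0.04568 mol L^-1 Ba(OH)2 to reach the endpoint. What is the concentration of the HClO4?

0.0234 M

n(Ba(OH)2) delivered = 0.04568 x 0.01256 = 0.0005737 mol.
The reaction is 2 HClO4 + 1 Ba(OH)2, so n(HClO4) = 0.0005737 x 2/1 = 0.001147 mol.
[HClO4] = 0.001147 mol / 0.04905 L = 0.0234 M.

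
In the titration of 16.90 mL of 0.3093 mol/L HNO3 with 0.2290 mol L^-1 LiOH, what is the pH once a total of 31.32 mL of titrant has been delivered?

n(acid) = 0.3093 x 0.01690 = 0.005227 mol; n(LiOH) added = 0.2290 x 0.03132 = 0.007172 mol.
Base is in excess by 0.007172 - 0.005227 = 0.001945 mol in a total volume of 0.04822 L.
[OH^-] = 0.001945/0.04822 = 0.04034 M, so pOH = 1.39 and pH = 14.00 - 1.39 = 12.61.

12.61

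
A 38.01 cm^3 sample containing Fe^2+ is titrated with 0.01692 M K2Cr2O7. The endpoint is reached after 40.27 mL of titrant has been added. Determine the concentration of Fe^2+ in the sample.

n(K2Cr2O7) = 0.01692 x 0.04027 = 0.0006814 mol.
From the balanced equation, 1 mol K2Cr2O7 reacts with 6 mol Fe^2+, so n(Fe^2+) = 0.0006814 x 6/1 = 0.004088 mol.
[Fe^2+] = 0.004088 / 0.03801 L = 0.108 M.

0.108 M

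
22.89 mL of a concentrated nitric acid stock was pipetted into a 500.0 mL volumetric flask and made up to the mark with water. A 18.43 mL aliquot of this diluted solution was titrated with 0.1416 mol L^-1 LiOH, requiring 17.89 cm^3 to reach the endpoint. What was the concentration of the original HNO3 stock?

3.00 M

n(LiOH) = 0.1416 x 0.01789 = 0.002533 mol.
n(HNO3) in the aliquot = 0.002533 mol.
[diluted HNO3] = 0.002533 / 0.01843 = 0.1375 M.
Dilution factor = 500.0/22.89 = 21.84, so [stock] = 0.1375 x 21.84 = 3.00 M.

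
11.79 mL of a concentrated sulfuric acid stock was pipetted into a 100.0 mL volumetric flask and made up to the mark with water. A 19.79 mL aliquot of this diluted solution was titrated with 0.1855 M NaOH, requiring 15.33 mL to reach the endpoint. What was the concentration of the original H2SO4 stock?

n(NaOH) = 0.1855 x 0.01533 = 0.002844 mol.
n(H2SO4) in the aliquot = 0.002844 x 1/2 = 0.001422 mol.
[diluted H2SO4] = 0.001422 / 0.01979 = 0.07185 M.
Dilution factor = 100.0/11.79 = 8.482, so [stock] = 0.07185 x 8.482 = 0.609 M.

0.609 M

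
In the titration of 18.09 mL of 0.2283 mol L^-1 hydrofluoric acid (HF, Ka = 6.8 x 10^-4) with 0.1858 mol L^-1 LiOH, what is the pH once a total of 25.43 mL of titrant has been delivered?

12.14

n(acid) = 0.2283 x 0.01809 = 0.004130 mol; n(LiOH) added = 0.1858 x 0.02543 = 0.004725 mol.
Base is in excess by 0.004725 - 0.004130 = 0.0005949 mol in a total volume of 0.04352 L.
[OH^-] = 0.0005949/0.04352 = 0.01367 M, so pOH = 1.86 and pH = 14.00 - 1.86 = 12.14.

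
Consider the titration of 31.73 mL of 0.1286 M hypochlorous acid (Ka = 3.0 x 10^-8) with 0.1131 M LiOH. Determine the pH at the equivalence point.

n(HClO) = 0.1286 x 0.03173 = 0.004080 mol; V(LiOH) at equivalence = 0.004080/0.1131 = 0.03608 L.
At equivalence all the acid is converted to ClO-; total volume = 0.03173 + 0.03608 = 0.06781 L, so [ClO-] = 0.004080/0.06781 = 0.06018 M.
Kb = Kw/Ka = 1.0e-14 / 3.0 x 10^-8 = 3.33e-7.
[OH^-] = sqrt(Kb x [ClO-]) = sqrt(3.33e-7 x 0.06018) = 0.000142 M.
pOH = 3.85, so pH = 14.00 - 3.85 = 10.15.

10.15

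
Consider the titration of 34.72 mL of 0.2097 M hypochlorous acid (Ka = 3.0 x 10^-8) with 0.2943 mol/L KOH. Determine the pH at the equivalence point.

10.31

n(HClO) = 0.2097 x 0.03472 = 0.007281 mol; V(KOH) at equivalence = 0.007281/0.2943 = 0.02474 L.
At equivalence all the acid is converted to ClO-; total volume = 0.03472 + 0.02474 = 0.05946 L, so [ClO-] = 0.007281/0.05946 = 0.1224 M.
Kb = Kw/Ka = 1.0e-14 / 3.0 x 10^-8 = 3.33e-7.
[OH^-] = sqrt(Kb x [ClO-]) = sqrt(3.33e-7 x 0.1224) = 0.000202 M.
pOH = 3.69, so pH = 14.00 - 3.69 = 10.31.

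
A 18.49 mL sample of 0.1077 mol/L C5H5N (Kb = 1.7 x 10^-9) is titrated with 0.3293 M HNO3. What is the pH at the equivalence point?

3.16

n(C5H5N) = 0.1077 x 0.01849 = 0.001991 mol; V(HNO3) at equivalence = 0.001991/0.3293 = 0.006047 L.
At equivalence the base is fully converted to C5H5NH+; total volume = 0.02454 L, so [C5H5NH+] = 0.001991/0.02454 = 0.08116 M.
Ka(C5H5NH+) = Kw/Kb = 1.0e-14 / 1.7 x 10^-9 = 5.88e-6.
[H^+] = sqrt(Ka x [C5H5NH+]) = sqrt(5.88e-6 x 0.08116) = 0.000691 M.
pH = -log(0.000691) = 3.16.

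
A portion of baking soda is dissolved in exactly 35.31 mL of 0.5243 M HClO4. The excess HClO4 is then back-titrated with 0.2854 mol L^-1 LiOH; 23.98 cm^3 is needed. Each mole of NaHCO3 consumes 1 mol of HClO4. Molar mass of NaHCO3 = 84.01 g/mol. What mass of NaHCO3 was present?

0.980 g

Total n(HClO4) added = 0.5243 x 0.03531 = 0.01851 mol.
n(LiOH) used = 0.2854 x 0.02398 = 0.006844 mol, which equals the excess n(HClO4).
So n(HClO4) consumed by the sample = 0.01851 - 0.006844 = 0.01167 mol.
n(NaHCO3) = 0.01167 / 1 = 0.01167 mol.
mass = 0.01167 mol x 84.01 g/mol = 0.980 g.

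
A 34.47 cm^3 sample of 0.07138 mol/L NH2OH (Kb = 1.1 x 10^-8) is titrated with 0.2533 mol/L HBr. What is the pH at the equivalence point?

n(NH2OH) = 0.07138 x 0.03447 = 0.002460 mol; V(HBr) at equivalence = 0.002460/0.2533 = 0.009714 L.
At equivalence the base is fully converted to NH3OH+; total volume = 0.04418 L, so [NH3OH+] = 0.002460/0.04418 = 0.05569 M.
Ka(NH3OH+) = Kw/Kb = 1.0e-14 / 1.1 x 10^-8 = 9.09e-7.
[H^+] = sqrt(Ka x [NH3OH+]) = sqrt(9.09e-7 x 0.05569) = 0.000225 M.
pH = -log(0.000225) = 3.65.

3.65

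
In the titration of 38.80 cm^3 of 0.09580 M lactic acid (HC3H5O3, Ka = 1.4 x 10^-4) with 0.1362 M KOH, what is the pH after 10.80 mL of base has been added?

3.67

Initial n(HC3H5O3) = 0.09580 x 0.03880 = 0.003717 mol.
n(KOH) added = 0.1362 x 0.01080 = 0.001471 mol, converting that many moles of HC3H5O3 to C3H5O3-.
Remaining n(HC3H5O3) = 0.002246 mol; n(C3H5O3-) = 0.001471 mol.
By Henderson-Hasselbalch, pH = pKa + log([A^-]/[HA]) = 3.85 + log(0.001471/0.002246) = 3.85 + (-0.18) = 3.67.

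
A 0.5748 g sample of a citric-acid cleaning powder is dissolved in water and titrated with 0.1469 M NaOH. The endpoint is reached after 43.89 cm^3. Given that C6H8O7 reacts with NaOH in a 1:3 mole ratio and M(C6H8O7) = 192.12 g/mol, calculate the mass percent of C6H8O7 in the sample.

n(NaOH) = 0.1469 x 0.04389 = 0.006447 mol.
n(C6H8O7) = 0.006447 / 3 = 0.002149 mol.
mass of C6H8O7 = 0.002149 x 192.12 = 0.4129 g.
% purity = 0.4129 / 0.5748 x 100 = 71.8%.

71.8%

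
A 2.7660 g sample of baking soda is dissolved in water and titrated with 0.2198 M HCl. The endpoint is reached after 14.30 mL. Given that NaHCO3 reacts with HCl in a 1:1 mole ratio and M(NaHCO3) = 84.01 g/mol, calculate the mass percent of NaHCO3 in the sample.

9.55%

n(HCl) = 0.2198 x 0.01430 = 0.003143 mol.
n(NaHCO3) = 0.003143 / 1 = 0.003143 mol.
mass of NaHCO3 = 0.003143 x 84.01 = 0.2641 g.
% purity = 0.2641 / 2.7660 x 100 = 9.55%.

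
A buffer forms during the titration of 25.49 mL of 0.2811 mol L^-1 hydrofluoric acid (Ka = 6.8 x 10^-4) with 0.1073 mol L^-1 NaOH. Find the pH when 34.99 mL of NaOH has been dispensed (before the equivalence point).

3.21

Initial n(HF) = 0.2811 x 0.02549 = 0.007165 mol.
n(NaOH) added = 0.1073 x 0.03499 = 0.003754 mol, converting that many moles of HF to F-.
Remaining n(HF) = 0.003411 mol; n(F-) = 0.003754 mol.
By Henderson-Hasselbalch, pH = pKa + log([A^-]/[HA]) = 3.17 + log(0.003754/0.003411) = 3.17 + (+0.04) = 3.21.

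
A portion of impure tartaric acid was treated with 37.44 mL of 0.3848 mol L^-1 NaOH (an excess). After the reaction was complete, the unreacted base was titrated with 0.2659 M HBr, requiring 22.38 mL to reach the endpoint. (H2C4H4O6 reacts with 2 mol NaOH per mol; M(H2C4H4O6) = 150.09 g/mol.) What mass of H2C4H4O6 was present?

0.635 g

Total n(NaOH) added = 0.3848 x 0.03744 = 0.01441 mol.
n(HBr) used = 0.2659 x 0.02238 = 0.005951 mol, which equals the excess n(NaOH).
So n(NaOH) consumed by the sample = 0.01441 - 0.005951 = 0.008456 mol.
n(H2C4H4O6) = 0.008456 / 2 = 0.004228 mol.
mass = 0.004228 mol x 150.09 g/mol = 0.635 g.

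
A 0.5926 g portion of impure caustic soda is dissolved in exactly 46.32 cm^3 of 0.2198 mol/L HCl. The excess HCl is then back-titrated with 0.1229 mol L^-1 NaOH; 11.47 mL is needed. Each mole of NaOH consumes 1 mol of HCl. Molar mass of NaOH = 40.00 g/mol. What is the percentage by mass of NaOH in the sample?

Total n(HCl) added = 0.2198 x 0.04632 = 0.01018 mol.
n(NaOH) used = 0.1229 x 0.01147 = 0.001410 mol, which equals the excess n(HCl).
So n(HCl) consumed by the sample = 0.01018 - 0.001410 = 0.008771 mol.
n(NaOH) = 0.008771 / 1 = 0.008771 mol.
mass NaOH = 0.008771 x 40.00 = 0.3509 g, so %NaOH = 0.3509/0.5926 x 100 = 59.2%.

59.2%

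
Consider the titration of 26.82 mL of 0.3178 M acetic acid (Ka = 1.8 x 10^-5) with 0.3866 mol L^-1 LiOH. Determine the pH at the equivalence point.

n(CH3COOH) = 0.3178 x 0.02682 = 0.008523 mol; V(LiOH) at equivalence = 0.008523/0.3866 = 0.02205 L.
At equivalence all the acid is converted to CH3COO-; total volume = 0.02682 + 0.02205 = 0.04887 L, so [CH3COO-] = 0.008523/0.04887 = 0.1744 M.
Kb = Kw/Ka = 1.0e-14 / 1.8 x 10^-5 = 5.56e-10.
[OH^-] = sqrt(Kb x [CH3COO-]) = sqrt(5.56e-10 x 0.1744) = 9.84e-6 M.
pOH = 5.01, so pH = 14.00 - 5.01 = 8.99.

8.99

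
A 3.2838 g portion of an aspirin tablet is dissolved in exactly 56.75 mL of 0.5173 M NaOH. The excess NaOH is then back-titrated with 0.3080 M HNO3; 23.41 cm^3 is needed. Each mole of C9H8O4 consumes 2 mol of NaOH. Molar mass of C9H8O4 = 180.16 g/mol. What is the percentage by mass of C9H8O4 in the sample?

60.8%

Total n(NaOH) added = 0.5173 x 0.05675 = 0.02936 mol.
n(HNO3) used = 0.3080 x 0.02341 = 0.007210 mol, which equals the excess n(NaOH).
So n(NaOH) consumed by the sample = 0.02936 - 0.007210 = 0.02215 mol.
n(C9H8O4) = 0.02215 / 2 = 0.01107 mol.
mass C9H8O4 = 0.01107 x 180.16 = 1.995 g, so %C9H8O4 = 1.995/3.2838 x 100 = 60.8%.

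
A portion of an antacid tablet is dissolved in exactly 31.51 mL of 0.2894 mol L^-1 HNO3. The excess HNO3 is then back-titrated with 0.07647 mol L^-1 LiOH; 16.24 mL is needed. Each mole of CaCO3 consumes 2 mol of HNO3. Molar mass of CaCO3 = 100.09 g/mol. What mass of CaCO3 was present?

0.394 g

Total n(HNO3) added = 0.2894 x 0.03151 = 0.009119 mol.
n(LiOH) used = 0.07647 x 0.01624 = 0.001242 mol, which equals the excess n(HNO3).
So n(HNO3) consumed by the sample = 0.009119 - 0.001242 = 0.007877 mol.
n(CaCO3) = 0.007877 / 2 = 0.003939 mol.
mass = 0.003939 mol x 100.09 g/mol = 0.394 g.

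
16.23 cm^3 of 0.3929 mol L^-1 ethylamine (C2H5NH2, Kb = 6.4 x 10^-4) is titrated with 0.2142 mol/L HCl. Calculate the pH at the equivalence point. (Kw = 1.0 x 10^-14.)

n(C2H5NH2) = 0.3929 x 0.01623 = 0.006377 mol; V(HCl) at equivalence = 0.006377/0.2142 = 0.02977 L.
At equivalence the base is fully converted to C2H5NH3+; total volume = 0.04600 L, so [C2H5NH3+] = 0.006377/0.04600 = 0.1386 M.
Ka(C2H5NH3+) = Kw/Kb = 1.0e-14 / 6.4 x 10^-4 = 1.56e-11.
[H^+] = sqrt(Ka x [C2H5NH3+]) = sqrt(1.56e-11 x 0.1386) = 1.47e-6 M.
pH = -log(1.47e-6) = 5.83.

5.83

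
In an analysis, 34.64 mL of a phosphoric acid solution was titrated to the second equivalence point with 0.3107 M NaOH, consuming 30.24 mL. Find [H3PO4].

0.136 M

n(NaOH) = 0.3107 x 0.03024 = 0.009396 mol.
At the second equivalence point, 2 mol OH^- react per mol H3PO4, so n(H3PO4) = 0.009396 / 2 = 0.004698 mol.
[H3PO4] = 0.004698 / 0.03464 L = 0.136 M.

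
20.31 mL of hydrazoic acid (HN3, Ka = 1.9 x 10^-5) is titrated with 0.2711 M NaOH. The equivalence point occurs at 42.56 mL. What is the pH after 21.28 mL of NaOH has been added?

4.72

21.28 mL is exactly half the equivalence volume (42.56/2), i.e. the half-equivalence point.
There, n(HA) = n(A^-), so pH = pKa = -log(1.9 x 10^-5) = 4.72.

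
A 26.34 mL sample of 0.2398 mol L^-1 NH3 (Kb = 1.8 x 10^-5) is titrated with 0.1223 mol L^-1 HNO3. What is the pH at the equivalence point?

5.17

n(NH3) = 0.2398 x 0.02634 = 0.006316 mol; V(HNO3) at equivalence = 0.006316/0.1223 = 0.05165 L.
At equivalence the base is fully converted to NH4+; total volume = 0.07799 L, so [NH4+] = 0.006316/0.07799 = 0.08099 M.
Ka(NH4+) = Kw/Kb = 1.0e-14 / 1.8 x 10^-5 = 5.56e-10.
[H^+] = sqrt(Ka x [NH4+]) = sqrt(5.56e-10 x 0.08099) = 6.71e-6 M.
pH = -log(6.71e-6) = 5.17.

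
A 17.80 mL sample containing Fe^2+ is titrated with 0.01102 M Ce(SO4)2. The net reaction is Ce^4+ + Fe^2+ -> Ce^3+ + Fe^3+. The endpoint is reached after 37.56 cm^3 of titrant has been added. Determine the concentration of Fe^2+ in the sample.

0.0233 M

n(Ce(SO4)2) = 0.01102 x 0.03756 = 0.0004139 mol.
From the balanced equation, 1 mol Ce(SO4)2 reacts with 1 mol Fe^2+, so n(Fe^2+) = 0.0004139 x 1/1 = 0.0004139 mol.
[Fe^2+] = 0.0004139 / 0.01780 L = 0.0233 M.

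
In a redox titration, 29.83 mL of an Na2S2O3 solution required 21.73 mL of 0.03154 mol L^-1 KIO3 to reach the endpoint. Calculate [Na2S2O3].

0.138 M

n(KIO3) = 0.03154 x 0.02173 = 0.0006854 mol.
From the balanced equation, 1 mol KIO3 reacts with 6 mol Na2S2O3, so n(Na2S2O3) = 0.0006854 x 6/1 = 0.004112 mol.
[Na2S2O3] = 0.004112 / 0.02983 L = 0.138 M.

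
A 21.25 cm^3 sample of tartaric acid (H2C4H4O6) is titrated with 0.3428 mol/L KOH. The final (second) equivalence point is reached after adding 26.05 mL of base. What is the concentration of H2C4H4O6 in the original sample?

0.210 M

n(KOH) = 0.3428 x 0.02605 = 0.008930 mol.
At the final (second) equivalence point, 2 mol OH^- react per mol H2C4H4O6, so n(H2C4H4O6) = 0.008930 / 2 = 0.004465 mol.
[H2C4H4O6] = 0.004465 / 0.02125 L = 0.210 M.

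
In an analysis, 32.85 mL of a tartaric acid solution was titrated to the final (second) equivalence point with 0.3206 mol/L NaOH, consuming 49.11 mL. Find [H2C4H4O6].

n(NaOH) = 0.3206 x 0.04911 = 0.01574 mol.
At the final (second) equivalence point, 2 mol OH^- react per mol H2C4H4O6, so n(H2C4H4O6) = 0.01574 / 2 = 0.007872 mol.
[H2C4H4O6] = 0.007872 / 0.03285 L = 0.240 M.

0.240 M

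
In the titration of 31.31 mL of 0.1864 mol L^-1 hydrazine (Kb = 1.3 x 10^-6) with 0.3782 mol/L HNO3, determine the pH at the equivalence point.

4.51

n(N2H4) = 0.1864 x 0.03131 = 0.005836 mol; V(HNO3) at equivalence = 0.005836/0.3782 = 0.01543 L.
At equivalence the base is fully converted to N2H5+; total volume = 0.04674 L, so [N2H5+] = 0.005836/0.04674 = 0.1249 M.
Ka(N2H5+) = Kw/Kb = 1.0e-14 / 1.3 x 10^-6 = 7.69e-9.
[H^+] = sqrt(Ka x [N2H5+]) = sqrt(7.69e-9 x 0.1249) = 3.10e-5 M.
pH = -log(3.10e-5) = 4.51.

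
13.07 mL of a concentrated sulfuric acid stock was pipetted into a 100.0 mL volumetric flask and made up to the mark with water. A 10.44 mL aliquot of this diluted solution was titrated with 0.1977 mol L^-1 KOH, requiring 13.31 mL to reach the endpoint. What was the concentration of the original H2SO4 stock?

0.964 M

n(KOH) = 0.1977 x 0.01331 = 0.002631 mol.
n(H2SO4) in the aliquot = 0.002631 x 1/2 = 0.001316 mol.
[diluted H2SO4] = 0.001316 / 0.01044 = 0.1260 M.
Dilution factor = 100.0/13.07 = 7.651, so [stock] = 0.1260 x 7.651 = 0.964 M.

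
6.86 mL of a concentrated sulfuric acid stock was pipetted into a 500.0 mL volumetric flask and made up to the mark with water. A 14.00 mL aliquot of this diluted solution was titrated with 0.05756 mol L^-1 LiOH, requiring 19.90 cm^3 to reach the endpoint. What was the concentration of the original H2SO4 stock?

2.98 M

n(LiOH) = 0.05756 x 0.01990 = 0.001145 mol.
n(H2SO4) in the aliquot = 0.001145 x 1/2 = 0.0005727 mol.
[diluted H2SO4] = 0.0005727 / 0.01400 = 0.04091 M.
Dilution factor = 500.0/6.860 = 72.89, so [stock] = 0.04091 x 72.89 = 2.98 M.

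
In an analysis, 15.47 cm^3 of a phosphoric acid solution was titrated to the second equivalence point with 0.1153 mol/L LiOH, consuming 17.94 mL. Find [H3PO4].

n(LiOH) = 0.1153 x 0.01794 = 0.002068 mol.
At the second equivalence point, 2 mol OH^- react per mol H3PO4, so n(H3PO4) = 0.002068 / 2 = 0.001034 mol.
[H3PO4] = 0.001034 / 0.01547 L = 0.0669 M.

0.0669 M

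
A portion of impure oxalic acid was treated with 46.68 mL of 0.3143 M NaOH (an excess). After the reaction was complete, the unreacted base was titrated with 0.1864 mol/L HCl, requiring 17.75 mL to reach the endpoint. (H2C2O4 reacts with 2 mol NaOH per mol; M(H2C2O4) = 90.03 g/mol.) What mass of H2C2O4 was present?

Total n(NaOH) added = 0.3143 x 0.04668 = 0.01467 mol.
n(HCl) used = 0.1864 x 0.01775 = 0.003309 mol, which equals the excess n(NaOH).
So n(NaOH) consumed by the sample = 0.01467 - 0.003309 = 0.01136 mol.
n(H2C2O4) = 0.01136 / 2 = 0.005681 mol.
mass = 0.005681 mol x 90.03 g/mol = 0.512 g.

0.512 g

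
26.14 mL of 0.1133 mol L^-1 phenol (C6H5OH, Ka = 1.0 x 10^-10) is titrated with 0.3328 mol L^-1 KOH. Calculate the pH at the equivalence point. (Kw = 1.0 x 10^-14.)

n(C6H5OH) = 0.1133 x 0.02614 = 0.002962 mol; V(KOH) at equivalence = 0.002962/0.3328 = 0.008899 L.
At equivalence all the acid is converted to C6H5O-; total volume = 0.02614 + 0.008899 = 0.03504 L, so [C6H5O-] = 0.002962/0.03504 = 0.08452 M.
Kb = Kw/Ka = 1.0e-14 / 1.0 x 10^-10 = 0.000100.
[OH^-] = sqrt(Kb x [C6H5O-]) = sqrt(0.000100 x 0.08452) = 0.00291 M.
pOH = 2.54, so pH = 14.00 - 2.54 = 11.46.

11.46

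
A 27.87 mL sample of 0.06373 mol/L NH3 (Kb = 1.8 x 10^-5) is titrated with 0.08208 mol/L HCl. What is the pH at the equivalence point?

n(NH3) = 0.06373 x 0.02787 = 0.001776 mol; V(HCl) at equivalence = 0.001776/0.08208 = 0.02164 L.
At equivalence the base is fully converted to NH4+; total volume = 0.04951 L, so [NH4+] = 0.001776/0.04951 = 0.03588 M.
Ka(NH4+) = Kw/Kb = 1.0e-14 / 1.8 x 10^-5 = 5.56e-10.
[H^+] = sqrt(Ka x [NH4+]) = sqrt(5.56e-10 x 0.03588) = 4.46e-6 M.
pH = -log(4.46e-6) = 5.35.

5.35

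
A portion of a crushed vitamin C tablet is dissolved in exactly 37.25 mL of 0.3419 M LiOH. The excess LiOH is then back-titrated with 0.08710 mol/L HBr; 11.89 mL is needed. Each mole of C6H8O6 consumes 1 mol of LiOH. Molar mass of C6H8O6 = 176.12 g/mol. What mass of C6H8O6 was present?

2.06 g

Total n(LiOH) added = 0.3419 x 0.03725 = 0.01274 mol.
n(HBr) used = 0.08710 x 0.01189 = 0.001036 mol, which equals the excess n(LiOH).
So n(LiOH) consumed by the sample = 0.01274 - 0.001036 = 0.01170 mol.
n(C6H8O6) = 0.01170 / 1 = 0.01170 mol.
mass = 0.01170 mol x 176.12 g/mol = 2.06 g.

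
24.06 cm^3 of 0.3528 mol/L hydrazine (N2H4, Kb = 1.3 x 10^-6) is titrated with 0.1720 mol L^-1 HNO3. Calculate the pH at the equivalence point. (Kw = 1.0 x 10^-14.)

4.53

n(N2H4) = 0.3528 x 0.02406 = 0.008488 mol; V(HNO3) at equivalence = 0.008488/0.1720 = 0.04935 L.
At equivalence the base is fully converted to N2H5+; total volume = 0.07341 L, so [N2H5+] = 0.008488/0.07341 = 0.1156 M.
Ka(N2H5+) = Kw/Kb = 1.0e-14 / 1.3 x 10^-6 = 7.69e-9.
[H^+] = sqrt(Ka x [N2H5+]) = sqrt(7.69e-9 x 0.1156) = 2.98e-5 M.
pH = -log(2.98e-5) = 4.53.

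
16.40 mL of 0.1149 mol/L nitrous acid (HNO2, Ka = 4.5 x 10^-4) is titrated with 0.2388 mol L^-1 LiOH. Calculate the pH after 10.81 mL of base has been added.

12.41

n(acid) = 0.1149 x 0.01640 = 0.001884 mol; n(LiOH) added = 0.2388 x 0.01081 = 0.002581 mol.
Base is in excess by 0.002581 - 0.001884 = 0.0006971 mol in a total volume of 0.02721 L.
[OH^-] = 0.0006971/0.02721 = 0.02562 M, so pOH = 1.59 and pH = 14.00 - 1.59 = 12.41.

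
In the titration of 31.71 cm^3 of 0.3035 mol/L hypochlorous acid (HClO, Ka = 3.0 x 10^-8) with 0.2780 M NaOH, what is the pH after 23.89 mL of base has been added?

7.87

Initial n(HClO) = 0.3035 x 0.03171 = 0.009624 mol.
n(NaOH) added = 0.2780 x 0.02389 = 0.006641 mol, converting that many moles of HClO to ClO-.
Remaining n(HClO) = 0.002983 mol; n(ClO-) = 0.006641 mol.
By Henderson-Hasselbalch, pH = pKa + log([A^-]/[HA]) = 7.52 + log(0.006641/0.002983) = 7.52 + (+0.35) = 7.87.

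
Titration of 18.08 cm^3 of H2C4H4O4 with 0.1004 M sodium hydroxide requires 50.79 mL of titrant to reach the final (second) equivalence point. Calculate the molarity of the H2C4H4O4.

n(NaOH) = 0.1004 x 0.05079 = 0.005099 mol.
At the final (second) equivalence point, 2 mol OH^- react per mol H2C4H4O4, so n(H2C4H4O4) = 0.005099 / 2 = 0.002550 mol.
[H2C4H4O4] = 0.002550 / 0.01808 L = 0.141 M.

0.141 M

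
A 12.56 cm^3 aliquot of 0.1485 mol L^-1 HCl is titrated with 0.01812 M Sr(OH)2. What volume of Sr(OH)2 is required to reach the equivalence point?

n(HCl) = 0.1485 mol/L x 0.01256 L = 0.001865 mol.
The neutralisation is 2 HCl : 1 Sr(OH)2, so n(Sr(OH)2) = 0.001865 x 1/2 = 0.0009326 mol.
V(Sr(OH)2) = 0.0009326 / 0.01812 = 0.05147 L = 51.5 mL.

51.5 mL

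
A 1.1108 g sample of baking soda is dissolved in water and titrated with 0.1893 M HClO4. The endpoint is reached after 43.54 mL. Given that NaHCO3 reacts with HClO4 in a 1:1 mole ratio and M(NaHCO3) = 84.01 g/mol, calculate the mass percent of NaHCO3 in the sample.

n(HClO4) = 0.1893 x 0.04354 = 0.008242 mol.
n(NaHCO3) = 0.008242 / 1 = 0.008242 mol.
mass of NaHCO3 = 0.008242 x 84.01 = 0.6924 g.
% purity = 0.6924 / 1.1108 x 100 = 62.3%.

62.3%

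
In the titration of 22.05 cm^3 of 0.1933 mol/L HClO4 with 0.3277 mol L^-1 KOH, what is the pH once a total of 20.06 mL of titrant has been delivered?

12.74

n(acid) = 0.1933 x 0.02205 = 0.004262 mol; n(KOH) added = 0.3277 x 0.02006 = 0.006574 mol.
Base is in excess by 0.006574 - 0.004262 = 0.002311 mol in a total volume of 0.04211 L.
[OH^-] = 0.002311/0.04211 = 0.05489 M, so pOH = 1.26 and pH = 14.00 - 1.26 = 12.74.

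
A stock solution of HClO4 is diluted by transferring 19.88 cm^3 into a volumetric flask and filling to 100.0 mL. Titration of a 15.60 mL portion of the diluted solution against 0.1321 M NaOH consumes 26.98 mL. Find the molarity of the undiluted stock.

1.15 M

n(NaOH) = 0.1321 x 0.02698 = 0.003564 mol.
n(HClO4) in the aliquot = 0.003564 mol.
[diluted HClO4] = 0.003564 / 0.01560 = 0.2285 M.
Dilution factor = 100.0/19.88 = 5.030, so [stock] = 0.2285 x 5.030 = 1.15 M.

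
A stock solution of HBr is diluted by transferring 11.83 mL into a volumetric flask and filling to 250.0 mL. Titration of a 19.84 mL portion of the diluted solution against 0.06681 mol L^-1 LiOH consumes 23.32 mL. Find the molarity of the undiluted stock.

n(LiOH) = 0.06681 x 0.02332 = 0.001558 mol.
n(HBr) in the aliquot = 0.001558 mol.
[diluted HBr] = 0.001558 / 0.01984 = 0.07853 M.
Dilution factor = 250.0/11.83 = 21.13, so [stock] = 0.07853 x 21.13 = 1.66 M.

1.66 M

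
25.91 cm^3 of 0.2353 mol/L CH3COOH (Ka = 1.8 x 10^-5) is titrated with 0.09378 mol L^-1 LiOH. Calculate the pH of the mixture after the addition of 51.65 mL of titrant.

Initial n(CH3COOH) = 0.2353 x 0.02591 = 0.006097 mol.
n(LiOH) added = 0.09378 x 0.05165 = 0.004844 mol, converting that many moles of CH3COOH to CH3COO-.
Remaining n(CH3COOH) = 0.001253 mol; n(CH3COO-) = 0.004844 mol.
By Henderson-Hasselbalch, pH = pKa + log([A^-]/[HA]) = 4.74 + log(0.004844/0.001253) = 4.74 + (+0.59) = 5.33.

5.33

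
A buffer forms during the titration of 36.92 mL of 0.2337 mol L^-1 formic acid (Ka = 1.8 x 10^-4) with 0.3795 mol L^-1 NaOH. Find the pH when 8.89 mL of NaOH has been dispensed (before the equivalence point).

3.55

Initial n(HCOOH) = 0.2337 x 0.03692 = 0.008628 mol.
n(NaOH) added = 0.3795 x 0.008890 = 0.003374 mol, converting that many moles of HCOOH to HCOO-.
Remaining n(HCOOH) = 0.005254 mol; n(HCOO-) = 0.003374 mol.
By Henderson-Hasselbalch, pH = pKa + log([A^-]/[HA]) = 3.74 + log(0.003374/0.005254) = 3.74 + (-0.19) = 3.55.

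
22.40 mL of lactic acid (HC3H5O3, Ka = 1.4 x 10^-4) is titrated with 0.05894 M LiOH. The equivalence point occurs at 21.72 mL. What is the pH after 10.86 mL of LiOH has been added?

3.85

10.86 mL is exactly half the equivalence volume (21.72/2), i.e. the half-equivalence point.
There, n(HA) = n(A^-), so pH = pKa = -log(1.4 x 10^-4) = 3.85.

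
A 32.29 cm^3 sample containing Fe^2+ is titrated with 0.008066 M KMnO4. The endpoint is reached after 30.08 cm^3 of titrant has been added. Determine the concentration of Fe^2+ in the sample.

0.0376 M

n(KMnO4) = 0.008066 x 0.03008 = 0.0002426 mol.
From the balanced equation, 1 mol KMnO4 reacts with 5 mol Fe^2+, so n(Fe^2+) = 0.0002426 x 5/1 = 0.001213 mol.
[Fe^2+] = 0.001213 / 0.03229 L = 0.0376 M.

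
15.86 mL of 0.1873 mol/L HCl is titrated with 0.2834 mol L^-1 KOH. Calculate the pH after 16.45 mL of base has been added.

12.72

n(acid) = 0.1873 x 0.01586 = 0.002971 mol; n(KOH) added = 0.2834 x 0.01645 = 0.004662 mol.
Base is in excess by 0.004662 - 0.002971 = 0.001691 mol in a total volume of 0.03231 L.
[OH^-] = 0.001691/0.03231 = 0.05235 M, so pOH = 1.28 and pH = 14.00 - 1.28 = 12.72.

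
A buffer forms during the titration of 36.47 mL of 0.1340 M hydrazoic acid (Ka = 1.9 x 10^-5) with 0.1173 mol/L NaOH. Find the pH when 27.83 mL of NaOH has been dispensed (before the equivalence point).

Initial n(HN3) = 0.1340 x 0.03647 = 0.004887 mol.
n(NaOH) added = 0.1173 x 0.02783 = 0.003264 mol, converting that many moles of HN3 to N3-.
Remaining n(HN3) = 0.001623 mol; n(N3-) = 0.003264 mol.
By Henderson-Hasselbalch, pH = pKa + log([A^-]/[HA]) = 4.72 + log(0.003264/0.001623) = 4.72 + (+0.30) = 5.02.

5.02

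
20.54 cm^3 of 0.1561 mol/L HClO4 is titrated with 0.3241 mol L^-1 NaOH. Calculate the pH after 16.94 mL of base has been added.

n(acid) = 0.1561 x 0.02054 = 0.003206 mol; n(NaOH) added = 0.3241 x 0.01694 = 0.005490 mol.
Base is in excess by 0.005490 - 0.003206 = 0.002284 mol in a total volume of 0.03748 L.
[OH^-] = 0.002284/0.03748 = 0.06094 M, so pOH = 1.22 and pH = 14.00 - 1.22 = 12.78.

12.78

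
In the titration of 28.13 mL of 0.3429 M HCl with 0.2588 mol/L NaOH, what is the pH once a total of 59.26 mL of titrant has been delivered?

n(acid) = 0.3429 x 0.02813 = 0.009646 mol; n(NaOH) added = 0.2588 x 0.05926 = 0.01534 mol.
Base is in excess by 0.01534 - 0.009646 = 0.005691 mol in a total volume of 0.08739 L.
[OH^-] = 0.005691/0.08739 = 0.06512 M, so pOH = 1.19 and pH = 14.00 - 1.19 = 12.81.

12.81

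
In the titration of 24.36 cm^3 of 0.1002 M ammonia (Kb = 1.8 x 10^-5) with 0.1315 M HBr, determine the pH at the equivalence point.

n(NH3) = 0.1002 x 0.02436 = 0.002441 mol; V(HBr) at equivalence = 0.002441/0.1315 = 0.01856 L.
At equivalence the base is fully converted to NH4+; total volume = 0.04292 L, so [NH4+] = 0.002441/0.04292 = 0.05687 M.
Ka(NH4+) = Kw/Kb = 1.0e-14 / 1.8 x 10^-5 = 5.56e-10.
[H^+] = sqrt(Ka x [NH4+]) = sqrt(5.56e-10 x 0.05687) = 5.62e-6 M.
pH = -log(5.62e-6) = 5.25.

5.25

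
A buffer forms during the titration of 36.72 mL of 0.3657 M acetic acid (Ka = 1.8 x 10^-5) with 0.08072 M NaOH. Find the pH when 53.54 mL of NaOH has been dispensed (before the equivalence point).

Initial n(CH3COOH) = 0.3657 x 0.03672 = 0.01343 mol.
n(NaOH) added = 0.08072 x 0.05354 = 0.004322 mol, converting that many moles of CH3COOH to CH3COO-.
Remaining n(CH3COOH) = 0.009107 mol; n(CH3COO-) = 0.004322 mol.
By Henderson-Hasselbalch, pH = pKa + log([A^-]/[HA]) = 4.74 + log(0.004322/0.009107) = 4.74 + (-0.32) = 4.42.

4.42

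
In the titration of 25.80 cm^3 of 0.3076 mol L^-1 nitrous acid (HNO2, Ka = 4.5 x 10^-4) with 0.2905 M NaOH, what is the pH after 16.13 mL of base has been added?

Initial n(HNO2) = 0.3076 x 0.02580 = 0.007936 mol.
n(NaOH) added = 0.2905 x 0.01613 = 0.004686 mol, converting that many moles of HNO2 to NO2-.
Remaining n(HNO2) = 0.003250 mol; n(NO2-) = 0.004686 mol.
By Henderson-Hasselbalch, pH = pKa + log([A^-]/[HA]) = 3.35 + log(0.004686/0.003250) = 3.35 + (+0.16) = 3.51.

3.51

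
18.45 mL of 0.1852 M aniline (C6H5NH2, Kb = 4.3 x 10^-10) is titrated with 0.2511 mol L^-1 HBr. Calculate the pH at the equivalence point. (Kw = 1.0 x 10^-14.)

n(C6H5NH2) = 0.1852 x 0.01845 = 0.003417 mol; V(HBr) at equivalence = 0.003417/0.2511 = 0.01361 L.
At equivalence the base is fully converted to C6H5NH3+; total volume = 0.03206 L, so [C6H5NH3+] = 0.003417/0.03206 = 0.1066 M.
Ka(C6H5NH3+) = Kw/Kb = 1.0e-14 / 4.3 x 10^-10 = 2.33e-5.
[H^+] = sqrt(Ka x [C6H5NH3+]) = sqrt(2.33e-5 x 0.1066) = 0.00157 M.
pH = -log(0.00157) = 2.80.

2.80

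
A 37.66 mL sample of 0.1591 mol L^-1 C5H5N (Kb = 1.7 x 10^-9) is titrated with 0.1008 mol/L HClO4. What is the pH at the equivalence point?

n(C5H5N) = 0.1591 x 0.03766 = 0.005992 mol; V(HClO4) at equivalence = 0.005992/0.1008 = 0.05944 L.
At equivalence the base is fully converted to C5H5NH+; total volume = 0.09710 L, so [C5H5NH+] = 0.005992/0.09710 = 0.06171 M.
Ka(C5H5NH+) = Kw/Kb = 1.0e-14 / 1.7 x 10^-9 = 5.88e-6.
[H^+] = sqrt(Ka x [C5H5NH+]) = sqrt(5.88e-6 x 0.06171) = 0.000602 M.
pH = -log(0.000602) = 3.22.

3.22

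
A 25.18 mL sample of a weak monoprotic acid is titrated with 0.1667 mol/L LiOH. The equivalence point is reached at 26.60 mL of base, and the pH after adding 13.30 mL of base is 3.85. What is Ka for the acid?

1.4 x 10^-4

13.30 mL is half of the equivalence volume, so this is the half-equivalence point where [HA] = [A^-].
At half-equivalence pH = pKa, so pKa = 3.85.
Ka = 10^(-3.85) = 1.4 x 10^-4.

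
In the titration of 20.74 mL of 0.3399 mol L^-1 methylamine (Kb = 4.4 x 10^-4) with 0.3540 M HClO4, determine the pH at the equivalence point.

n(CH3NH2) = 0.3399 x 0.02074 = 0.007050 mol; V(HClO4) at equivalence = 0.007050/0.3540 = 0.01991 L.
At equivalence the base is fully converted to CH3NH3+; total volume = 0.04065 L, so [CH3NH3+] = 0.007050/0.04065 = 0.1734 M.
Ka(CH3NH3+) = Kw/Kb = 1.0e-14 / 4.4 x 10^-4 = 2.27e-11.
[H^+] = sqrt(Ka x [CH3NH3+]) = sqrt(2.27e-11 x 0.1734) = 1.99e-6 M.
pH = -log(1.99e-6) = 5.70.

5.70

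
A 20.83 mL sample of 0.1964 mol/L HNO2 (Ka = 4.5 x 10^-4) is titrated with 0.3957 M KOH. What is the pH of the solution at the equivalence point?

n(HNO2) = 0.1964 x 0.02083 = 0.004091 mol; V(KOH) at equivalence = 0.004091/0.3957 = 0.01034 L.
At equivalence all the acid is converted to NO2-; total volume = 0.02083 + 0.01034 = 0.03117 L, so [NO2-] = 0.004091/0.03117 = 0.1313 M.
Kb = Kw/Ka = 1.0e-14 / 4.5 x 10^-4 = 2.22e-11.
[OH^-] = sqrt(Kb x [NO2-]) = sqrt(2.22e-11 x 0.1313) = 1.71e-6 M.
pOH = 5.77, so pH = 14.00 - 5.77 = 8.23.

8.23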